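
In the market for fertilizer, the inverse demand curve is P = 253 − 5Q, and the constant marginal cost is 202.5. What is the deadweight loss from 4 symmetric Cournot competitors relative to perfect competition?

DWL = 10.201

Under competition P = MC = 202.5, so Q = (253 − 202.5)/5 = 10.1.
In a 4-firm Cournot equilibrium, symmetry and the first-order condition give q = (253 − 202.5)/(25) = 2.02. So Q = 8.08 and P = 212.6.
DWL is the triangle between Q = 8.08 and Q = 10.1: ½·(10.1 − 8.08)·(212.6 − 202.5) = 10.201.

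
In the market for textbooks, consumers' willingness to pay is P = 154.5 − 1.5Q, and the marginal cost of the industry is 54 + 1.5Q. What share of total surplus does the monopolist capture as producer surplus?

Monopoly sets MR = MC: 154.5 − 3Q = 54 + 1.5Q ⇒ Q = 67/3, P = 154.5 − 1.5·67/3 = 121.
CS = ½·(154.5 − 121)·67/3 = 4489/12.
PS = P·Q − VC(Q) = 121·67/3 − (54·67/3 + ½·1.5·(67/3)²) = 1122.25.
Share captured = PS/TS = 1122.25/(4489/3) = 0.75.

PS/TS = 0.75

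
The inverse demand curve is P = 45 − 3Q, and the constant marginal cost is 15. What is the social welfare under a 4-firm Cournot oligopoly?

Cournot with 4 identical firms: the symmetric best-response condition is 45 − 15q = 15. Each firm produces q = 2, total output Q = 8, price P = 21.
CS = ½·(45 − 21)·8 = 96; PS = (21 − 15)·8 = 48; TS = 144.

TS = 144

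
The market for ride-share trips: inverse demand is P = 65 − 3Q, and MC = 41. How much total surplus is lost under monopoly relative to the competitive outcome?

Perfect competition: P = MC = 41, so 65 − 3Q = 41 and Q = 8.
The monopolist equates marginal revenue to marginal cost: 65 − 6Q = 41, so Q = 4. From demand, P = 53.
DWL is the triangle between Q = 4 and Q = 8: ½·(8 − 4)·(53 − 41) = 24.

DWL = 24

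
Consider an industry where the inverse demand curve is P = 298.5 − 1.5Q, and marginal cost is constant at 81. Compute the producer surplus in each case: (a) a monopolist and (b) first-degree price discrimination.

A monopolist chooses Q where MR = MC. MR = 298.5 − 3Q; setting this equal to 81 gives Q = 72.5 and P = 189.75.
PS = (189.75 − 81)·72.5 = 7884.375.
A perfectly discriminating monopolist sells every unit with P(Q) ≥ MC(Q), so output equals the competitive quantity Q = 145. Each buyer pays their reservation price, so CS = 0 and the firm captures all surplus.
PS = ½·(298.5 − 81)·145 = 15768.75.

Monopoly: PS = 7884.375; Perfect PD: PS = 15768.75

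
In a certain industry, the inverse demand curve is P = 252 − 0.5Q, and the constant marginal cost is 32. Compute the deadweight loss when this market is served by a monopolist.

DWL = 12100

Competitive firms price at marginal cost: P = 32, giving Q = 440.
A monopolist chooses Q where MR = MC. MR = 252 − Q; setting this equal to 32 gives Q = 220 and P = 142.
DWL is the triangle between Q = 220 and Q = 440: ½·(440 − 220)·(142 − 32) = 12100.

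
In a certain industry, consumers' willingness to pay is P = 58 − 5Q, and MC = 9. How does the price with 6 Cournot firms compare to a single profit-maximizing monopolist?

In a 6-firm Cournot equilibrium, symmetry and the first-order condition give q = (58 − 9)/(35) = 1.4. So Q = 8.4 and P = 16.
Monopoly sets MR = MC: 58 − 10Q = 9 ⇒ Q = 4.9, P = 58 − 5·4.9 = 33.5.

Cournot: P = 16; Monopoly: P = 33.5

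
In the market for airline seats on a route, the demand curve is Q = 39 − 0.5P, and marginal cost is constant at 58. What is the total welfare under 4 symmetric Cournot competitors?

TS = 96

Inverting demand: P = 78 − 2Q.
In a 4-firm Cournot equilibrium, symmetry and the first-order condition give q = (78 − 58)/(10) = 2. So Q = 8 and P = 62.
CS = ½·(78 − 62)·8 = 64; PS = (62 − 58)·8 = 32; TS = 96.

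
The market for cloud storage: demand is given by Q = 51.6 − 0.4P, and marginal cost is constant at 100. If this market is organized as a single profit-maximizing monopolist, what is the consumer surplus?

Inverting demand: P = 129 − 2.5Q.
Monopoly sets MR = MC: 129 − 5Q = 100 ⇒ Q = 5.8, P = 129 − 2.5·5.8 = 114.5.
CS = ½·(129 − 114.5)·5.8 = 42.05.

CS = 42.05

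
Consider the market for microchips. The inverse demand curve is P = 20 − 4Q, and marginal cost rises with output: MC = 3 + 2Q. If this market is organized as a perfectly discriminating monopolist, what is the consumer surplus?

A perfectly discriminating monopolist sells every unit with P(Q) ≥ MC(Q), so output equals the competitive quantity Q = 17/6. Each buyer pays their reservation price, so CS = 0 and the firm captures all surplus.
CS = 0.

CS = 0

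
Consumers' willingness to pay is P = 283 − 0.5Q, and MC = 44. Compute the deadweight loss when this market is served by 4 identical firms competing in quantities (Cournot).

DWL = 2284.84

Under competition P = MC = 44, so Q = (283 − 44)/0.5 = 478.
With 4 symmetric Cournot firms, each firm's FOC gives 283 − 2.5q = 44, so q = 95.6, Q = 4·95.6 = 382.4, and P = 91.8.
DWL is the triangle between Q = 382.4 and Q = 478: ½·(478 − 382.4)·(91.8 − 44) = 2284.84.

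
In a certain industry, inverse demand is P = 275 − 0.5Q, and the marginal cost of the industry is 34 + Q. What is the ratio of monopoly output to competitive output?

Q_m/Q_c = 0.75

Monopoly sets MR = MC: 275 − Q = 34 + Q ⇒ Q = 120.5, P = 275 − 0.5·120.5 = 214.75.
Competitive equilibrium sets price equal to marginal cost: 275 − 0.5Q = 34 + Q, so Q = 482/3 and P = 584/3.
Ratio Q_m/Q_c = 120.5/(482/3) = 0.75.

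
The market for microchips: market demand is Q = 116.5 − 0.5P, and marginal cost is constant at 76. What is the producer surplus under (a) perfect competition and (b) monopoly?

Inverting demand: P = 233 − 2Q.
Competitive firms price at marginal cost: P = 76, giving Q = 78.5.
PS = (76 − 76)·78.5 = 0.
The monopolist equates marginal revenue to marginal cost: 233 − 4Q = 76, so Q = 39.25. From demand, P = 154.5.
PS = (154.5 − 76)·39.25 = 3081.125.

Competition: PS = 0; Monopoly: PS = 3081.125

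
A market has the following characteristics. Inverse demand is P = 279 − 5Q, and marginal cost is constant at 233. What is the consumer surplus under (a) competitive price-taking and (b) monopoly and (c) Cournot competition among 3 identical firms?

Competition: CS = 211.6; Monopoly: CS = 52.9; Cournot: CS = 119.025

Under competition P = MC = 233, so Q = (279 − 233)/5 = 9.2.
CS = ½·(279 − 233)·9.2 = 211.6.
A monopolist chooses Q where MR = MC. MR = 279 − 10Q; setting this equal to 233 gives Q = 4.6 and P = 256.
CS = ½·(279 − 256)·4.6 = 52.9.
In a 3-firm Cournot equilibrium, symmetry and the first-order condition give q = (279 − 233)/(20) = 2.3. So Q = 6.9 and P = 244.5.
CS = ½·(279 − 244.5)·6.9 = 119.025.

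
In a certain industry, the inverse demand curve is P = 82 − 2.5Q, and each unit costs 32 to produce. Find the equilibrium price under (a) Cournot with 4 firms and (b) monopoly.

Cournot: P = 42; Monopoly: P = 57

With 4 symmetric Cournot firms, each firm's FOC gives 82 − 12.5q = 32, so q = 4, Q = 4·4 = 16, and P = 42.
The monopolist equates marginal revenue to marginal cost: 82 − 5Q = 32, so Q = 10. From demand, P = 57.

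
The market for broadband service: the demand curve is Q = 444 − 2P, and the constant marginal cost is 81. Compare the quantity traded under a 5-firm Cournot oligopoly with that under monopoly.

Cournot: Q = 235; Monopoly: Q = 141

Inverting demand: P = 222 − 0.5Q.
Cournot with 5 identical firms: the symmetric best-response condition is 222 − 3q = 81. Each firm produces q = 47, total output Q = 235, price P = 104.5.
The monopolist equates marginal revenue to marginal cost: 222 − Q = 81, so Q = 141. From demand, P = 151.5.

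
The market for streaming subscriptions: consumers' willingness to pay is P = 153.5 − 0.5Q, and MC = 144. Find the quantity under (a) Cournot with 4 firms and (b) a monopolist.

Cournot with 4 identical firms: the symmetric best-response condition is 153.5 − 2.5q = 144. Each firm produces q = 3.8, total output Q = 15.2, price P = 145.9.
A monopolist chooses Q where MR = MC. MR = 153.5 − Q; setting this equal to 144 gives Q = 9.5 and P = 148.75.

Cournot: Q = 15.2; Monopoly: Q = 9.5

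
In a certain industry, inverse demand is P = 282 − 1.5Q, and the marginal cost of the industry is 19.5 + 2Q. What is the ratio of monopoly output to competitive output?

The monopolist equates marginal revenue to marginal cost: 282 − 3Q = 19.5 + 2Q, so Q = 52.5. From demand, P = 203.25.
Under competition P = MC: 282 − 1.5Q = 19.5 + 2Q ⇒ Q = 75, P = 169.5.
Ratio Q_m/Q_c = 52.5/75 = 0.7.

Q_m/Q_c = 0.7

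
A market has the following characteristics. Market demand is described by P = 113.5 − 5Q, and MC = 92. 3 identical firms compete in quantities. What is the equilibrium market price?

P = 97.375

In a 3-firm Cournot equilibrium, symmetry and the first-order condition give q = (113.5 − 92)/(20) = 1.075. So Q = 3.225 and P = 97.375.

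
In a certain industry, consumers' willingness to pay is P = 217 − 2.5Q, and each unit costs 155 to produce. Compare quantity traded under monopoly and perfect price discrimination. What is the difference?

A monopolist chooses Q where MR = MC. MR = 217 − 5Q; setting this equal to 155 gives Q = 12.4 and P = 186.
With perfect price discrimination, output is the efficient level Q = 24.8 (where demand meets MC), but every buyer pays their willingness to pay: CS = 0 and PS = total surplus.
Change in quantity traded: 24.8 − 12.4 = 12.4.

Quantity traded rises by 12.4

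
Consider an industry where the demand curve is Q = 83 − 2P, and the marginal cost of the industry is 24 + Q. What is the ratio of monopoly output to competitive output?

Q_m/Q_c = 0.75

Inverting demand: P = 41.5 − 0.5Q.
Monopoly sets MR = MC: 41.5 − Q = 24 + Q ⇒ Q = 8.75, P = 41.5 − 0.5·8.75 = 37.125.
Under competition P = MC: 41.5 − 0.5Q = 24 + Q ⇒ Q = 35/3, P = 107/3.
Ratio Q_m/Q_c = 8.75/(35/3) = 0.75.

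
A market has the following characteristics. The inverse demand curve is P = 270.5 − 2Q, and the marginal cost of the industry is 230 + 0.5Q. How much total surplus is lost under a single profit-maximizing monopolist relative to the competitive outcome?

Under competition P = MC: 270.5 − 2Q = 230 + 0.5Q ⇒ Q = 16.2, P = 238.1.
Monopoly sets MR = MC: 270.5 − 4Q = 230 + 0.5Q ⇒ Q = 9, P = 270.5 − 2·9 = 252.5.
CS = ½·(270.5 − 238.1)·16.2 = 262.44; PS = (238.1·16.2 − 230·16.2 − ½·0.5·16.2²) = 65.61; TS = 328.05.
CS = ½·(270.5 − 252.5)·9 = 81; PS = (252.5·9 − 230·9 − ½·0.5·9²) = 182.25; TS = 263.25.
DWL = 328.05 − 263.25 = 64.8.

DWL = 64.8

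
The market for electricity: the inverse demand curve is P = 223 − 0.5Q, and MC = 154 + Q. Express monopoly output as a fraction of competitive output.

Q_m/Q_c = 0.75

A monopolist chooses Q where MR = MC. MR = 223 − Q; setting this equal to 154 + Q gives Q = 34.5 and P = 205.75.
Under competition P = MC: 223 − 0.5Q = 154 + Q ⇒ Q = 46, P = 200.
Ratio Q_m/Q_c = 34.5/46 = 0.75.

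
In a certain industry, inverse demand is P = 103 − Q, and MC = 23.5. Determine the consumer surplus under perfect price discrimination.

A perfectly discriminating monopolist sells every unit with P(Q) ≥ MC(Q), so output equals the competitive quantity Q = 79.5. Each buyer pays their reservation price, so CS = 0 and the firm captures all surplus.
CS = 0.

CS = 0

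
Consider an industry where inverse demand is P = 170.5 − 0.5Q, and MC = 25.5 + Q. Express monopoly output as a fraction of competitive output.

The monopolist equates marginal revenue to marginal cost: 170.5 − Q = 25.5 + Q, so Q = 72.5. From demand, P = 134.25.
Under competition P = MC: 170.5 − 0.5Q = 25.5 + Q ⇒ Q = 290/3, P = 733/6.
Ratio Q_m/Q_c = 72.5/(290/3) = 0.75.

Q_m/Q_c = 0.75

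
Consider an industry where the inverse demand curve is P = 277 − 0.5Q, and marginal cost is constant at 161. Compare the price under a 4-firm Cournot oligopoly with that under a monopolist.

Cournot: P = 184.2; Monopoly: P = 219

With 4 symmetric Cournot firms, each firm's FOC gives 277 − 2.5q = 161, so q = 46.4, Q = 4·46.4 = 185.6, and P = 184.2.
A monopolist chooses Q where MR = MC. MR = 277 − Q; setting this equal to 161 gives Q = 116 and P = 219.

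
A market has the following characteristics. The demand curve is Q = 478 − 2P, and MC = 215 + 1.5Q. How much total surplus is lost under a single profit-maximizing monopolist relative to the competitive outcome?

DWL = 5.76

Inverting demand: P = 239 − 0.5Q.
Competitive equilibrium sets price equal to marginal cost: 239 − 0.5Q = 215 + 1.5Q, so Q = 12 and P = 233.
Monopoly sets MR = MC: 239 − Q = 215 + 1.5Q ⇒ Q = 9.6, P = 239 − 0.5·9.6 = 234.2.
CS = ½·(239 − 233)·12 = 36; PS = (233·12 − 215·12 − ½·1.5·12²) = 108; TS = 144.
CS = ½·(239 − 234.2)·9.6 = 23.04; PS = (234.2·9.6 − 215·9.6 − ½·1.5·9.6²) = 115.2; TS = 138.24.
DWL = 144 − 138.24 = 5.76.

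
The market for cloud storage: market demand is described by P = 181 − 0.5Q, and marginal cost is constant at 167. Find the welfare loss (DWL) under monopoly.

DWL = 49

Under competition P = MC = 167, so Q = (181 − 167)/0.5 = 28.
A monopolist chooses Q where MR = MC. MR = 181 − Q; setting this equal to 167 gives Q = 14 and P = 174.
DWL is the triangle between Q = 14 and Q = 28: ½·(28 − 14)·(174 − 167) = 49.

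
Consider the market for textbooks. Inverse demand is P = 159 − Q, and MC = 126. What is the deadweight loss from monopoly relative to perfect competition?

DWL = 136.125

Competitive firms price at marginal cost: P = 126, giving Q = 33.
The monopolist equates marginal revenue to marginal cost: 159 − 2Q = 126, so Q = 16.5. From demand, P = 142.5.
DWL is the triangle between Q = 16.5 and Q = 33: ½·(33 − 16.5)·(142.5 − 126) = 136.125.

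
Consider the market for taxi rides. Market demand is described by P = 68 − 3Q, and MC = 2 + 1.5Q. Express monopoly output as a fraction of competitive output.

A monopolist chooses Q where MR = MC. MR = 68 − 6Q; setting this equal to 2 + 1.5Q gives Q = 8.8 and P = 41.6.
Competitive equilibrium sets price equal to marginal cost: 68 − 3Q = 2 + 1.5Q, so Q = 44/3 and P = 24.
Ratio Q_m/Q_c = 8.8/(44/3) = 0.6.

Q_m/Q_c = 0.6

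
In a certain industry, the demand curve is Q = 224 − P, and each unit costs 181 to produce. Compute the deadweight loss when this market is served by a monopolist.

Inverting demand: P = 224 − Q.
Perfect competition: P = MC = 181, so 224 − Q = 181 and Q = 43.
Monopoly sets MR = MC: 224 − 2Q = 181 ⇒ Q = 21.5, P = 224 − 21.5 = 202.5.
DWL is the triangle between Q = 21.5 and Q = 43: ½·(43 − 21.5)·(202.5 − 181) = 231.125.

DWL = 231.125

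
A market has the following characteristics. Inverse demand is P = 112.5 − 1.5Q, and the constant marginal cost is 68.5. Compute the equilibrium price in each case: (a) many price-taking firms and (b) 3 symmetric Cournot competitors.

Competition: P = 68.5; Cournot: P = 79.5

Perfect competition: P = MC = 68.5, so 112.5 − 1.5Q = 68.5 and Q = 88/3.
In a 3-firm Cournot equilibrium, symmetry and the first-order condition give q = (112.5 − 68.5)/(6) = 22/3. So Q = 22 and P = 79.5.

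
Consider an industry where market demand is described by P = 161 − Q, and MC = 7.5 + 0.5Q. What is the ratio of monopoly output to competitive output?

Q_m/Q_c = 0.6

Monopoly sets MR = MC: 161 − 2Q = 7.5 + 0.5Q ⇒ Q = 61.4, P = 161 − 61.4 = 99.6.
Competitive equilibrium sets price equal to marginal cost: 161 − Q = 7.5 + 0.5Q, so Q = 307/3 and P = 176/3.
Ratio Q_m/Q_c = 61.4/(307/3) = 0.6.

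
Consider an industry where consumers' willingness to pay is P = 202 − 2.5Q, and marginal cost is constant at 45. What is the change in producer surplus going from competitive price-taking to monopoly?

Producer surplus rises by 2464.9

Perfect competition: P = MC = 45, so 202 − 2.5Q = 45 and Q = 62.8.
PS = (45 − 45)·62.8 = 0.
The monopolist equates marginal revenue to marginal cost: 202 − 5Q = 45, so Q = 31.4. From demand, P = 123.5.
PS = (123.5 − 45)·31.4 = 2464.9.
Change in producer surplus: 2464.9 − 0 = 2464.9.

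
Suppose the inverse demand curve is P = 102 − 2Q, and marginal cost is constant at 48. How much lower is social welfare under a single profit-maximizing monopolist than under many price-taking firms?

Competitive firms price at marginal cost: P = 48, giving Q = 27.
CS = ½·(102 − 48)·27 = 729; PS = (48 − 48)·27 = 0; TS = 729.
The monopolist equates marginal revenue to marginal cost: 102 − 4Q = 48, so Q = 13.5. From demand, P = 75.
CS = ½·(102 − 75)·13.5 = 182.25; PS = (75 − 48)·13.5 = 364.5; TS = 546.75.
Change in social welfare: 546.75 − 729 = −182.25.

Social welfare falls by 182.25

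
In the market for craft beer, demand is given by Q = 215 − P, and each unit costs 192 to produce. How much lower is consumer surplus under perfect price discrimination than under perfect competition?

Inverting demand: P = 215 − Q.
Competitive firms price at marginal cost: P = 192, giving Q = 23.
CS = ½·(215 − 192)·23 = 264.5.
With perfect price discrimination, output is the efficient level Q = 23 (where demand meets MC), but every buyer pays their willingness to pay: CS = 0 and PS = total surplus.
CS = 0.
Change in consumer surplus: 0 − 264.5 = −264.5.

CS falls by 264.5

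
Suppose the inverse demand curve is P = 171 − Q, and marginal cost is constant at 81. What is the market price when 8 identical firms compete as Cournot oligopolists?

Cournot with 8 identical firms: the symmetric best-response condition is 171 − 9q = 81. Each firm produces q = 10, total output Q = 80, price P = 91.

P = 91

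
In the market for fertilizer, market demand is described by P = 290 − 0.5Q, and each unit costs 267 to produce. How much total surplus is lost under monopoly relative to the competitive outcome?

Competitive firms price at marginal cost: P = 267, giving Q = 46.
Monopoly sets MR = MC: 290 − Q = 267 ⇒ Q = 23, P = 290 − 0.5·23 = 278.5.
DWL is the triangle between Q = 23 and Q = 46: ½·(46 − 23)·(278.5 − 267) = 132.25.

DWL = 132.25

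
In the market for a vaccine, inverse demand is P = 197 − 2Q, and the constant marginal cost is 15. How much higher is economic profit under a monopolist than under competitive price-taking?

Perfect competition: P = MC = 15, so 197 − 2Q = 15 and Q = 91.
Profit = (15 − 15)·91 = 0.
Monopoly sets MR = MC: 197 − 4Q = 15 ⇒ Q = 45.5, P = 197 − 2·45.5 = 106.
Profit = (106 − 15)·45.5 = 4140.5.
Change in economic profit: 4140.5 − 0 = 4140.5.

π rises by 4140.5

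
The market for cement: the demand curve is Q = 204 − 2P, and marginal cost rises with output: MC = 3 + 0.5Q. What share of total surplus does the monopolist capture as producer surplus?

Inverting demand: P = 102 − 0.5Q.
A monopolist chooses Q where MR = MC. MR = 102 − Q; setting this equal to 3 + 0.5Q gives Q = 66 and P = 69.
CS = ½·(102 − 69)·66 = 1089.
PS = P·Q − VC(Q) = 69·66 − (3·66 + ½·0.5·66²) = 3267.
Share captured = PS/TS = 3267/4356 = 0.75.

PS/TS = 0.75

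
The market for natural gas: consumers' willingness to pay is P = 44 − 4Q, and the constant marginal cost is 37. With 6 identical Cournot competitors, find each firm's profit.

π_i = 0.25

With 6 symmetric Cournot firms, each firm's FOC gives 44 − 28q = 37, so q = 0.25, Q = 6·0.25 = 1.5, and P = 38.
Each firm's profit = (38 − 37)·0.25 = 0.25.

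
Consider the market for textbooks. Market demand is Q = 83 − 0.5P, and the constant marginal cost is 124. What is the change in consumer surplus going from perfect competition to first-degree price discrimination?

CS falls by 441

Inverting demand: P = 166 − 2Q.
Perfect competition: P = MC = 124, so 166 − 2Q = 124 and Q = 21.
CS = ½·(166 − 124)·21 = 441.
A perfectly discriminating monopolist sells every unit with P(Q) ≥ MC(Q), so output equals the competitive quantity Q = 21. Each buyer pays their reservation price, so CS = 0 and the firm captures all surplus.
CS = 0.
Change in consumer surplus: 0 − 441 = −441.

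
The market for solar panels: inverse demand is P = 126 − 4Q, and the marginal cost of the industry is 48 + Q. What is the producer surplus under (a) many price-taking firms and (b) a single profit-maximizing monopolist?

Under competition P = MC: 126 − 4Q = 48 + Q ⇒ Q = 15.6, P = 63.6.
PS = P·Q − VC(Q) = 63.6·15.6 − (48·15.6 + ½·1·15.6²) = 121.68.
The monopolist equates marginal revenue to marginal cost: 126 − 8Q = 48 + Q, so Q = 26/3. From demand, P = 274/3.
PS = P·Q − VC(Q) = 274/3·26/3 − (48·26/3 + ½·1·(26/3)²) = 338.

Competition: PS = 121.68; Monopoly: PS = 338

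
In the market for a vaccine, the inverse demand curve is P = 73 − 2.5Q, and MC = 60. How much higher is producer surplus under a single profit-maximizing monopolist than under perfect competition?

PS rises by 16.9

Perfect competition: P = MC = 60, so 73 − 2.5Q = 60 and Q = 5.2.
PS = (60 − 60)·5.2 = 0.
A monopolist chooses Q where MR = MC. MR = 73 − 5Q; setting this equal to 60 gives Q = 2.6 and P = 66.5.
PS = (66.5 − 60)·2.6 = 16.9.
Change in producer surplus: 16.9 − 0 = 16.9.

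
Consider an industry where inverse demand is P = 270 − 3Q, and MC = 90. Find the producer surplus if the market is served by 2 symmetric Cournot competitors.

In a 2-firm Cournot equilibrium, symmetry and the first-order condition give q = (270 − 90)/(9) = 20. So Q = 40 and P = 150.
PS = (150 − 90)·40 = 2400.

PS = 2400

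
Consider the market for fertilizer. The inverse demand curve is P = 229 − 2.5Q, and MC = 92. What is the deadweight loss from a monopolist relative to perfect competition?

DWL = 938.45

Competitive firms price at marginal cost: P = 92, giving Q = 54.8.
A monopolist chooses Q where MR = MC. MR = 229 − 5Q; setting this equal to 92 gives Q = 27.4 and P = 160.5.
DWL is the triangle between Q = 27.4 and Q = 54.8: ½·(54.8 − 27.4)·(160.5 − 92) = 938.45.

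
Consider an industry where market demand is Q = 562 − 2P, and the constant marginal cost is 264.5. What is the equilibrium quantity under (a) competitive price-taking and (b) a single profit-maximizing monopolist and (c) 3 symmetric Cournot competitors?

Inverting demand: P = 281 − 0.5Q.
Competitive firms price at marginal cost: P = 264.5, giving Q = 33.
The monopolist equates marginal revenue to marginal cost: 281 − Q = 264.5, so Q = 16.5. From demand, P = 272.75.
Cournot with 3 identical firms: the symmetric best-response condition is 281 − 2q = 264.5. Each firm produces q = 8.25, total output Q = 24.75, price P = 268.625.

Competition: Q = 33; Monopoly: Q = 16.5; Cournot: Q = 24.75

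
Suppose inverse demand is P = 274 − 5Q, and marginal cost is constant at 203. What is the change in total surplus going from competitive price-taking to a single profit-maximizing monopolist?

Under competition P = MC = 203, so Q = (274 − 203)/5 = 14.2.
CS = ½·(274 − 203)·14.2 = 504.1; PS = (203 − 203)·14.2 = 0; TS = 504.1.
The monopolist equates marginal revenue to marginal cost: 274 − 10Q = 203, so Q = 7.1. From demand, P = 238.5.
CS = ½·(274 − 238.5)·7.1 = 126.025; PS = (238.5 − 203)·7.1 = 252.05; TS = 378.075.
Change in total surplus: 378.075 − 504.1 = −126.025.

TS falls by 126.025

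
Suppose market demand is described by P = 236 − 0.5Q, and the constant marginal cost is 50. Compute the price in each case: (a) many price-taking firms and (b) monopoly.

Competition: P = 50; Monopoly: P = 143

Perfect competition: P = MC = 50, so 236 − 0.5Q = 50 and Q = 372.
The monopolist equates marginal revenue to marginal cost: 236 − Q = 50, so Q = 186. From demand, P = 143.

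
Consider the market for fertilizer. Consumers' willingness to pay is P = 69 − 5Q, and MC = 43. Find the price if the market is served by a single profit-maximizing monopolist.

A monopolist chooses Q where MR = MC. MR = 69 − 10Q; setting this equal to 43 gives Q = 2.6 and P = 56.

P = 56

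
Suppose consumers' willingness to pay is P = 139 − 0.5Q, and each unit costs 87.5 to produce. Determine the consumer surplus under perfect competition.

Under competition P = MC = 87.5, so Q = (139 − 87.5)/0.5 = 103.
CS = ½·(139 − 87.5)·103 = 2652.25.

CS = 2652.25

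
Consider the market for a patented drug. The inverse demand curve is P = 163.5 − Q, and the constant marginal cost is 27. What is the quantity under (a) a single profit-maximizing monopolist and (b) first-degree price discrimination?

A monopolist chooses Q where MR = MC. MR = 163.5 − 2Q; setting this equal to 27 gives Q = 68.25 and P = 95.25.
With perfect price discrimination, output is the efficient level Q = 136.5 (where demand meets MC), but every buyer pays their willingness to pay: CS = 0 and PS = total surplus.

Monopoly: Q = 68.25; Perfect PD: Q = 136.5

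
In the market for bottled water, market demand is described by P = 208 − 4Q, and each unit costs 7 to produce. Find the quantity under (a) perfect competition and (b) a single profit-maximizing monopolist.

Competition: Q = 50.25; Monopoly: Q = 25.125

Competitive firms price at marginal cost: P = 7, giving Q = 50.25.
The monopolist equates marginal revenue to marginal cost: 208 − 8Q = 7, so Q = 25.125. From demand, P = 107.5.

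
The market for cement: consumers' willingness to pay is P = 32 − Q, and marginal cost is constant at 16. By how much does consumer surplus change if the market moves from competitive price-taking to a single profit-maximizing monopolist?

CS falls by 96

Perfect competition: P = MC = 16, so 32 − Q = 16 and Q = 16.
CS = ½·(32 − 16)·16 = 128.
Monopoly sets MR = MC: 32 − 2Q = 16 ⇒ Q = 8, P = 32 − 8 = 24.
CS = ½·(32 − 24)·8 = 32.
Change in consumer surplus: 32 − 128 = −96.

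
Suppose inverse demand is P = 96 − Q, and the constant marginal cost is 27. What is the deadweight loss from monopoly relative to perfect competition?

Perfect competition: P = MC = 27, so 96 − Q = 27 and Q = 69.
A monopolist chooses Q where MR = MC. MR = 96 − 2Q; setting this equal to 27 gives Q = 34.5 and P = 61.5.
DWL is the triangle between Q = 34.5 and Q = 69: ½·(69 − 34.5)·(61.5 − 27) = 595.125.

DWL = 595.125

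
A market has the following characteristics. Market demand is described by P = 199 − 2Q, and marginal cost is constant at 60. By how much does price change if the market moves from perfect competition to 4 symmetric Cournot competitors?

Competitive firms price at marginal cost: P = 60, giving Q = 69.5.
Cournot with 4 identical firms: the symmetric best-response condition is 199 − 10q = 60. Each firm produces q = 13.9, total output Q = 55.6, price P = 87.8.
Change in price: 87.8 − 60 = 27.8.

Price rises by 27.8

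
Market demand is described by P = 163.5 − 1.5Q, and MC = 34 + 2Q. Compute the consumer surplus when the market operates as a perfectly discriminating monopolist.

With perfect price discrimination, output is the efficient level Q = 37 (where demand meets MC), but every buyer pays their willingness to pay: CS = 0 and PS = total surplus.
CS = 0.

CS = 0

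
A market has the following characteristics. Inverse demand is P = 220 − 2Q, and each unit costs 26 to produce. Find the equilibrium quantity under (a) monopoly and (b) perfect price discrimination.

Monopoly: Q = 48.5; Perfect PD: Q = 97

A monopolist chooses Q where MR = MC. MR = 220 − 4Q; setting this equal to 26 gives Q = 48.5 and P = 123.
With perfect price discrimination, output is the efficient level Q = 97 (where demand meets MC), but every buyer pays their willingness to pay: CS = 0 and PS = total surplus.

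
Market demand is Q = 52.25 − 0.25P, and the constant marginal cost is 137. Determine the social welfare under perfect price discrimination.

TS = 648

Inverting demand: P = 209 − 4Q.
A perfectly discriminating monopolist sells every unit with P(Q) ≥ MC(Q), so output equals the competitive quantity Q = 18. Each buyer pays their reservation price, so CS = 0 and the firm captures all surplus.
TS = 648 (equal to competitive TS).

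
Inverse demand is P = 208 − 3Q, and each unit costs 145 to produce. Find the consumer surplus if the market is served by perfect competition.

Perfect competition: P = MC = 145, so 208 − 3Q = 145 and Q = 21.
CS = ½·(208 − 145)·21 = 661.5.

CS = 661.5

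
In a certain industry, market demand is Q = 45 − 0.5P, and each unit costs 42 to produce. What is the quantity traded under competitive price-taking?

Q = 24

Inverting demand: P = 90 − 2Q.
Competitive firms price at marginal cost: P = 42, giving Q = 24.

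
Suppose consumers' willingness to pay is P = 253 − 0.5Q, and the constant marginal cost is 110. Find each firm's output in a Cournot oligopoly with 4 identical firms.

q_i = 57.2

With 4 symmetric Cournot firms, each firm's FOC gives 253 − 2.5q = 110, so q = 57.2, Q = 4·57.2 = 228.8, and P = 138.6.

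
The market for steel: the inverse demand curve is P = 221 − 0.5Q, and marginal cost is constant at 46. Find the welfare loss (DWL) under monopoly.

Competitive firms price at marginal cost: P = 46, giving Q = 350.
The monopolist equates marginal revenue to marginal cost: 221 − Q = 46, so Q = 175. From demand, P = 133.5.
DWL is the triangle between Q = 175 and Q = 350: ½·(350 − 175)·(133.5 − 46) = 7656.25.

DWL = 7656.25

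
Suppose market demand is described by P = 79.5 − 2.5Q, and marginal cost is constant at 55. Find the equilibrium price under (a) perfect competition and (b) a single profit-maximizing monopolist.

Competition: P = 55; Monopoly: P = 67.25

Perfect competition: P = MC = 55, so 79.5 − 2.5Q = 55 and Q = 9.8.
The monopolist equates marginal revenue to marginal cost: 79.5 − 5Q = 55, so Q = 4.9. From demand, P = 67.25.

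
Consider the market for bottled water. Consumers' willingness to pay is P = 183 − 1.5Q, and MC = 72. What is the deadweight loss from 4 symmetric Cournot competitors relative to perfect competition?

Under competition P = MC = 72, so Q = (183 − 72)/1.5 = 74.
With 4 symmetric Cournot firms, each firm's FOC gives 183 − 7.5q = 72, so q = 14.8, Q = 4·14.8 = 59.2, and P = 94.2.
DWL is the triangle between Q = 59.2 and Q = 74: ½·(74 − 59.2)·(94.2 − 72) = 164.28.

DWL = 164.28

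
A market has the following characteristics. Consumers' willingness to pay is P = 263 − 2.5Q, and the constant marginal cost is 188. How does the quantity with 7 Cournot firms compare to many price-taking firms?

With 7 symmetric Cournot firms, each firm's FOC gives 263 − 20q = 188, so q = 3.75, Q = 7·3.75 = 26.25, and P = 197.375.
Perfect competition: P = MC = 188, so 263 − 2.5Q = 188 and Q = 30.

Cournot: Q = 26.25; Competition: Q = 30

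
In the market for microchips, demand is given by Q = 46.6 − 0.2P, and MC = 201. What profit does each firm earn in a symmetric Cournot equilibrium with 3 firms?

Inverting demand: P = 233 − 5Q.
With 3 symmetric Cournot firms, each firm's FOC gives 233 − 20q = 201, so q = 1.6, Q = 3·1.6 = 4.8, and P = 209.
Each firm's profit = (209 − 201)·1.6 = 12.8.

π_i = 12.8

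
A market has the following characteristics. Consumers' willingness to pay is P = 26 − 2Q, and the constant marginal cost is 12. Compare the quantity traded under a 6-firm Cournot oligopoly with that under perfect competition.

Cournot: Q = 6; Competition: Q = 7

Cournot with 6 identical firms: the symmetric best-response condition is 26 − 14q = 12. Each firm produces q = 1, total output Q = 6, price P = 14.
Perfect competition: P = MC = 12, so 26 − 2Q = 12 and Q = 7.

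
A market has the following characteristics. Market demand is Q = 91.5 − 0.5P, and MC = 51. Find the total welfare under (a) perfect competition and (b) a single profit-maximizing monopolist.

Competition: TS = 4356; Monopoly: TS = 3267

Inverting demand: P = 183 − 2Q.
Perfect competition: P = MC = 51, so 183 − 2Q = 51 and Q = 66.
CS = ½·(183 − 51)·66 = 4356; PS = (51 − 51)·66 = 0; TS = 4356.
The monopolist equates marginal revenue to marginal cost: 183 − 4Q = 51, so Q = 33. From demand, P = 117.
CS = ½·(183 − 117)·33 = 1089; PS = (117 − 51)·33 = 2178; TS = 3267.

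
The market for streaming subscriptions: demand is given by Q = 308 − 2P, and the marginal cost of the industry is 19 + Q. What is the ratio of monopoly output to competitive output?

Q_m/Q_c = 0.75

Inverting demand: P = 154 − 0.5Q.
A monopolist chooses Q where MR = MC. MR = 154 − Q; setting this equal to 19 + Q gives Q = 67.5 and P = 120.25.
Competitive equilibrium sets price equal to marginal cost: 154 − 0.5Q = 19 + Q, so Q = 90 and P = 109.
Ratio Q_m/Q_c = 67.5/90 = 0.75.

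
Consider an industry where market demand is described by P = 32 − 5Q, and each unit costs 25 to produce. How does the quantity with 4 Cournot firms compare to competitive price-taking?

With 4 symmetric Cournot firms, each firm's FOC gives 32 − 25q = 25, so q = 0.28, Q = 4·0.28 = 1.12, and P = 26.4.
Under competition P = MC = 25, so Q = (32 − 25)/5 = 1.4.

Cournot: Q = 1.12; Competition: Q = 1.4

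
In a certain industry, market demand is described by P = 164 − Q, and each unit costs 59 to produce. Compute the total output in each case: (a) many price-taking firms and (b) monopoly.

Competition: Q = 105; Monopoly: Q = 52.5

Under competition P = MC = 59, so Q = (164 − 59)/1 = 105.
Monopoly sets MR = MC: 164 − 2Q = 59 ⇒ Q = 52.5, P = 164 − 52.5 = 111.5.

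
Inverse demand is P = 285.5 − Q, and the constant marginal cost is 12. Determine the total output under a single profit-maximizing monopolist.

The monopolist equates marginal revenue to marginal cost: 285.5 − 2Q = 12, so Q = 136.75. From demand, P = 148.75.

Q = 136.75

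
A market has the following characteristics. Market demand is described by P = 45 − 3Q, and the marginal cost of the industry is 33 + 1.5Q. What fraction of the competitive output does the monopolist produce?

A monopolist chooses Q where MR = MC. MR = 45 − 6Q; setting this equal to 33 + 1.5Q gives Q = 1.6 and P = 40.2.
Competitive equilibrium sets price equal to marginal cost: 45 − 3Q = 33 + 1.5Q, so Q = 8/3 and P = 37.
Ratio Q_m/Q_c = 1.6/(8/3) = 0.6.

Q_m/Q_c = 0.6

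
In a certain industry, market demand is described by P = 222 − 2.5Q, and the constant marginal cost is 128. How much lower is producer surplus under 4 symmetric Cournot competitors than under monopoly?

PS falls by 318.096

The monopolist equates marginal revenue to marginal cost: 222 − 5Q = 128, so Q = 18.8. From demand, P = 175.
PS = (175 − 128)·18.8 = 883.6.
Cournot with 4 identical firms: the symmetric best-response condition is 222 − 12.5q = 128. Each firm produces q = 7.52, total output Q = 30.08, price P = 146.8.
PS = (146.8 − 128)·30.08 = 565.504.
Change in producer surplus: 565.504 − 883.6 = −318.096.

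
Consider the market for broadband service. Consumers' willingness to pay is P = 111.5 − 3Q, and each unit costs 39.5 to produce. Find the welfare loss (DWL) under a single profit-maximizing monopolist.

Under competition P = MC = 39.5, so Q = (111.5 − 39.5)/3 = 24.
The monopolist equates marginal revenue to marginal cost: 111.5 − 6Q = 39.5, so Q = 12. From demand, P = 75.5.
DWL is the triangle between Q = 12 and Q = 24: ½·(24 − 12)·(75.5 − 39.5) = 216.

DWL = 216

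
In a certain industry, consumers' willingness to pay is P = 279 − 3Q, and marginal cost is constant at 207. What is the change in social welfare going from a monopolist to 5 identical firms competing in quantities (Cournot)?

A monopolist chooses Q where MR = MC. MR = 279 − 6Q; setting this equal to 207 gives Q = 12 and P = 243.
CS = ½·(279 − 243)·12 = 216; PS = (243 − 207)·12 = 432; TS = 648.
Cournot with 5 identical firms: the symmetric best-response condition is 279 − 18q = 207. Each firm produces q = 4, total output Q = 20, price P = 219.
CS = ½·(279 − 219)·20 = 600; PS = (219 − 207)·20 = 240; TS = 840.
Change in social welfare: 840 − 648 = 192.

Social welfare rises by 192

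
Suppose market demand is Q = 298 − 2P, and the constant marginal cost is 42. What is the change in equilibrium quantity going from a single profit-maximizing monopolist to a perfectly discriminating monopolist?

Q rises by 107

Inverting demand: P = 149 − 0.5Q.
A monopolist chooses Q where MR = MC. MR = 149 − Q; setting this equal to 42 gives Q = 107 and P = 95.5.
With perfect price discrimination, output is the efficient level Q = 214 (where demand meets MC), but every buyer pays their willingness to pay: CS = 0 and PS = total surplus.
Change in equilibrium quantity: 214 − 107 = 107.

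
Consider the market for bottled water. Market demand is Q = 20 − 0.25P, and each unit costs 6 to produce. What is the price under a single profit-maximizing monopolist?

P = 43

Inverting demand: P = 80 − 4Q.
The monopolist equates marginal revenue to marginal cost: 80 − 8Q = 6, so Q = 9.25. From demand, P = 43.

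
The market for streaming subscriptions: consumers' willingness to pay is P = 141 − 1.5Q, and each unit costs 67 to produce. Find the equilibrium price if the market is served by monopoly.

Monopoly sets MR = MC: 141 − 3Q = 67 ⇒ Q = 74/3, P = 141 − 1.5·74/3 = 104.

P = 104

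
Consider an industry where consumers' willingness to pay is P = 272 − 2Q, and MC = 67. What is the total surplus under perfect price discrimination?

A perfectly discriminating monopolist sells every unit with P(Q) ≥ MC(Q), so output equals the competitive quantity Q = 102.5. Each buyer pays their reservation price, so CS = 0 and the firm captures all surplus.
TS = 10506.25 (equal to competitive TS).

TS = 10506.25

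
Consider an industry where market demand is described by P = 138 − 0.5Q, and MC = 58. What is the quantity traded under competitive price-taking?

Competitive firms price at marginal cost: P = 58, giving Q = 160.

Q = 160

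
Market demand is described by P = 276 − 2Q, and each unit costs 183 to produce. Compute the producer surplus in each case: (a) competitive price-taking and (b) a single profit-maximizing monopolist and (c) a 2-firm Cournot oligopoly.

Perfect competition: P = MC = 183, so 276 − 2Q = 183 and Q = 46.5.
PS = (183 − 183)·46.5 = 0.
Monopoly sets MR = MC: 276 − 4Q = 183 ⇒ Q = 23.25, P = 276 − 2·23.25 = 229.5.
PS = (229.5 − 183)·23.25 = 1081.125.
Cournot with 2 identical firms: the symmetric best-response condition is 276 − 6q = 183. Each firm produces q = 15.5, total output Q = 31, price P = 214.
PS = (214 − 183)·31 = 961.

Competition: PS = 0; Monopoly: PS = 1081.125; Cournot: PS = 961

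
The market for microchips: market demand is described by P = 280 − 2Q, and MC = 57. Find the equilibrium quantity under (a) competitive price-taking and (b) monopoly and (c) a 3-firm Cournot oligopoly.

Competition: Q = 111.5; Monopoly: Q = 55.75; Cournot: Q = 83.625

Under competition P = MC = 57, so Q = (280 − 57)/2 = 111.5.
The monopolist equates marginal revenue to marginal cost: 280 − 4Q = 57, so Q = 55.75. From demand, P = 168.5.
With 3 symmetric Cournot firms, each firm's FOC gives 280 − 8q = 57, so q = 27.875, Q = 3·27.875 = 83.625, and P = 112.75.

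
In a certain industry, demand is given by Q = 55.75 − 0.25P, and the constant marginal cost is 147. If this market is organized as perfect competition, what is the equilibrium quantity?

Q = 19

Inverting demand: P = 223 − 4Q.
Competitive firms price at marginal cost: P = 147, giving Q = 19.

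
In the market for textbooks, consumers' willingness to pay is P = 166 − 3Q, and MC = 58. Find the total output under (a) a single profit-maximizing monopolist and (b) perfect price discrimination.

Monopoly: Q = 18; Perfect PD: Q = 36

A monopolist chooses Q where MR = MC. MR = 166 − 6Q; setting this equal to 58 gives Q = 18 and P = 112.
A perfectly discriminating monopolist sells every unit with P(Q) ≥ MC(Q), so output equals the competitive quantity Q = 36. Each buyer pays their reservation price, so CS = 0 and the firm captures all surplus.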